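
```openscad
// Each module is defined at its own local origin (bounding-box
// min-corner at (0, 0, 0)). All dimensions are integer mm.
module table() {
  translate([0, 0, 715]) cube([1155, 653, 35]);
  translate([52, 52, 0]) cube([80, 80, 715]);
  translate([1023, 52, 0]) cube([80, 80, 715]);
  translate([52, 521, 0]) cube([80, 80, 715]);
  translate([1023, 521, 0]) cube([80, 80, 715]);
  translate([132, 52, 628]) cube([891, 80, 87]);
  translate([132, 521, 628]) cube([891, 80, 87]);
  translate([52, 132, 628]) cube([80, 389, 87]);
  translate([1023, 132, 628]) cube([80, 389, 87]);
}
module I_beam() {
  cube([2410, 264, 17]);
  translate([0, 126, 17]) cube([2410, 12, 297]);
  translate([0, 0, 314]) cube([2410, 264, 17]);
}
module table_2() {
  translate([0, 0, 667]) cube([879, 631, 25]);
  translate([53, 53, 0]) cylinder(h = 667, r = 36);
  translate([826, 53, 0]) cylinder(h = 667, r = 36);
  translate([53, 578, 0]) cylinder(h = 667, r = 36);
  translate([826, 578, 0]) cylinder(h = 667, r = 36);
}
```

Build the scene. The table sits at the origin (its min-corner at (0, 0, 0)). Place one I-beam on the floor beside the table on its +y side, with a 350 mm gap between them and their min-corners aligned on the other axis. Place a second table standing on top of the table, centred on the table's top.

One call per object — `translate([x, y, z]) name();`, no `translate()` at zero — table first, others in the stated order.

table();
translate([0, 1003, 0]) I_beam();
translate([138, 11, 750]) table_2();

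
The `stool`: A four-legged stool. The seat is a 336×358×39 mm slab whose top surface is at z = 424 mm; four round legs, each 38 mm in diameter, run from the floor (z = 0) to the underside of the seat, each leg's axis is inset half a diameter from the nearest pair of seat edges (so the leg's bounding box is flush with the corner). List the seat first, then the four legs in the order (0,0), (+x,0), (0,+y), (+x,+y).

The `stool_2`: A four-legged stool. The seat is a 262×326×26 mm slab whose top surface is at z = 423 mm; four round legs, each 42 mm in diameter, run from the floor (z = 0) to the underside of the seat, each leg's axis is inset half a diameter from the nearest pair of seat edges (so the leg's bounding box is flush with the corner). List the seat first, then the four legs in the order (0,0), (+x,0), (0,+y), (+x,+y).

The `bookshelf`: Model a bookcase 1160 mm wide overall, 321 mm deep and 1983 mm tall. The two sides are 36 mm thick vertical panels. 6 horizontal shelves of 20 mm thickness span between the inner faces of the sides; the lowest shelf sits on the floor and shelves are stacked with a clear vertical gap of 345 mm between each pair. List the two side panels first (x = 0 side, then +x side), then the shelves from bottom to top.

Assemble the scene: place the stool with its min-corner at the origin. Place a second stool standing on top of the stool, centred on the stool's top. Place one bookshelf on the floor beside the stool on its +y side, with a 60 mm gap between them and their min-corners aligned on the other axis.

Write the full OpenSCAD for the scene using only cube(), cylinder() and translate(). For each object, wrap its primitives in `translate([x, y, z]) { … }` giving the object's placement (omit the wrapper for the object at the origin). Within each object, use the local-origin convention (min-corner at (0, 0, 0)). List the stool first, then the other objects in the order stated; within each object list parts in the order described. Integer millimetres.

translate([0, 0, 385]) cube([336, 358, 39]);
translate([19, 19, 0]) cylinder(h = 385, r = 19);
translate([317, 19, 0]) cylinder(h = 385, r = 19);
translate([19, 339, 0]) cylinder(h = 385, r = 19);
translate([317, 339, 0]) cylinder(h = 385, r = 19);
translate([37, 16, 424]) {
  translate([0, 0, 397]) cube([262, 326, 26]);
  translate([21, 21, 0]) cylinder(h = 397, r = 21);
  translate([241, 21, 0]) cylinder(h = 397, r = 21);
  translate([21, 305, 0]) cylinder(h = 397, r = 21);
  translate([241, 305, 0]) cylinder(h = 397, r = 21);
}
translate([0, 418, 0]) {
  cube([36, 321, 1983]);
  translate([1124, 0, 0]) cube([36, 321, 1983]);
  translate([36, 0, 0]) cube([1088, 321, 20]);
  translate([36, 0, 365]) cube([1088, 321, 20]);
  translate([36, 0, 730]) cube([1088, 321, 20]);
  translate([36, 0, 1095]) cube([1088, 321, 20]);
  translate([36, 0, 1460]) cube([1088, 321, 20]);
  translate([36, 0, 1825]) cube([1088, 321, 20]);
}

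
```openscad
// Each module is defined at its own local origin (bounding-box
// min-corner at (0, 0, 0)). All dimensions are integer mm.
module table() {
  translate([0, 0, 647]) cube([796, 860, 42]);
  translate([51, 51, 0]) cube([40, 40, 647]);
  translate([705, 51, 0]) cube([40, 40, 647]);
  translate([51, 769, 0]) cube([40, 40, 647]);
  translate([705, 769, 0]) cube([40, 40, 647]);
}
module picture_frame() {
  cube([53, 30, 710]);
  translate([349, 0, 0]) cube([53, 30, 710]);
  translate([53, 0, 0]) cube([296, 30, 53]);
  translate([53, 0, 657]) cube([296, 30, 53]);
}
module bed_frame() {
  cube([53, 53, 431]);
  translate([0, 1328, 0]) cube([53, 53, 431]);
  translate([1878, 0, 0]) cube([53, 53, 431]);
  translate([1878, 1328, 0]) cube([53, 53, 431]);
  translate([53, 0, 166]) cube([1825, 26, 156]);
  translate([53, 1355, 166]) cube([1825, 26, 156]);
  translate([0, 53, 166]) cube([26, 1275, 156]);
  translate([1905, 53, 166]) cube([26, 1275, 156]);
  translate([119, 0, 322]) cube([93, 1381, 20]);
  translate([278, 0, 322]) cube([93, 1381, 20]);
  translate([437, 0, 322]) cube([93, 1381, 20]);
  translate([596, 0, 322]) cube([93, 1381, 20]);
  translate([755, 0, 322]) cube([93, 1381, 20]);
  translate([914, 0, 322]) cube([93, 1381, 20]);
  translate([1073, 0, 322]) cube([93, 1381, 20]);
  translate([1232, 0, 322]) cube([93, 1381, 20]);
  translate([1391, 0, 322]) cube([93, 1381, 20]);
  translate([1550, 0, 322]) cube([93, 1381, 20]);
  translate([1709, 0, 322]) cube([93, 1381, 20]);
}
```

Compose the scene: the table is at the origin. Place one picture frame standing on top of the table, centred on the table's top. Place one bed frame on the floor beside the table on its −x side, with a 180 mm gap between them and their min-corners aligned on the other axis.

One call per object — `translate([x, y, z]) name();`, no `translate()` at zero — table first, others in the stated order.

table();
translate([197, 415, 689]) picture_frame();
translate([-2111, 0, 0]) bed_frame();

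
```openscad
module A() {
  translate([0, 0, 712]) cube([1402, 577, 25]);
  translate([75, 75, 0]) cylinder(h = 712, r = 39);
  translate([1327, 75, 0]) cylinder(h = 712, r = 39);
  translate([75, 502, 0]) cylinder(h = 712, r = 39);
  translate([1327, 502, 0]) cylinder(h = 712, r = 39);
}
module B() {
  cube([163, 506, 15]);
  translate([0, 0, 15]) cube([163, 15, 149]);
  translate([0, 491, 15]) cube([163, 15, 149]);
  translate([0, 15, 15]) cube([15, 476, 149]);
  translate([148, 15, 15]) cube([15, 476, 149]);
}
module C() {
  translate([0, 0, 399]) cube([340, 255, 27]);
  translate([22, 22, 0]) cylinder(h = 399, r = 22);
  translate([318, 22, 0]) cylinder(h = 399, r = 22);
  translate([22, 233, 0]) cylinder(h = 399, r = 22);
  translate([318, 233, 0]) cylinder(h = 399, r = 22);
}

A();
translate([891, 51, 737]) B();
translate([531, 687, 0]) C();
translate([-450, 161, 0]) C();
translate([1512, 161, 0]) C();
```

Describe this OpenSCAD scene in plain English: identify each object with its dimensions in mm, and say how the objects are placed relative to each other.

A is a table with a 1402×577 mm rectangular top, 25 mm thick, top surface at z = 737 mm, supported by four round legs of 78 mm diameter, each leg's bounding box inset 36 mm from the nearest pair of top edges, running from the floor.

B is an open-topped rectangular box: outside dimensions 163×506×164 mm, with a uniform wall and base thickness of 15 mm. The base is a full 163×506 slab on the floor; four walls sit on top of the base. The front and back walls (the −y and +y sides) span the full width; the two side walls fit between them.

C is a four-legged stool. The seat is a 340×255×27 mm slab whose top surface is at z = 426 mm; four round legs, each 44 mm in diameter, run from the floor (z = 0) to the underside of the seat, each leg's axis is inset half a diameter from the nearest pair of seat edges (so the leg's bounding box is flush with the corner).

The open box is on top of the table. Three stools sit around the table at the +y, −x, +x sides.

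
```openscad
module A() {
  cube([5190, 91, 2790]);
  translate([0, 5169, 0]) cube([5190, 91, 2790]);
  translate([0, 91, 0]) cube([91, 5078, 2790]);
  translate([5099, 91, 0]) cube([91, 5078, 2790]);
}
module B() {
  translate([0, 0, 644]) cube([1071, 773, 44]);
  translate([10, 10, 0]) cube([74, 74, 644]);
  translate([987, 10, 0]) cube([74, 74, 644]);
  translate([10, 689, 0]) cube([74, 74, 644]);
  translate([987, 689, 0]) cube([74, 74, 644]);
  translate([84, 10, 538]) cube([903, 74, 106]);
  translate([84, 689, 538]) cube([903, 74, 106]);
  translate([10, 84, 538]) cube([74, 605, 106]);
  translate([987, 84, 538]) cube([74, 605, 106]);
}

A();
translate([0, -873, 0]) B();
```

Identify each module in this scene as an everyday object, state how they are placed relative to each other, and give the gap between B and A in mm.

A is a house frame. B is a table. The table is on the floor beside the house frame on its −y side. The gap between the table and the house frame is 100 mm.

The table's nearest face is 100 mm from the house frame's −y face.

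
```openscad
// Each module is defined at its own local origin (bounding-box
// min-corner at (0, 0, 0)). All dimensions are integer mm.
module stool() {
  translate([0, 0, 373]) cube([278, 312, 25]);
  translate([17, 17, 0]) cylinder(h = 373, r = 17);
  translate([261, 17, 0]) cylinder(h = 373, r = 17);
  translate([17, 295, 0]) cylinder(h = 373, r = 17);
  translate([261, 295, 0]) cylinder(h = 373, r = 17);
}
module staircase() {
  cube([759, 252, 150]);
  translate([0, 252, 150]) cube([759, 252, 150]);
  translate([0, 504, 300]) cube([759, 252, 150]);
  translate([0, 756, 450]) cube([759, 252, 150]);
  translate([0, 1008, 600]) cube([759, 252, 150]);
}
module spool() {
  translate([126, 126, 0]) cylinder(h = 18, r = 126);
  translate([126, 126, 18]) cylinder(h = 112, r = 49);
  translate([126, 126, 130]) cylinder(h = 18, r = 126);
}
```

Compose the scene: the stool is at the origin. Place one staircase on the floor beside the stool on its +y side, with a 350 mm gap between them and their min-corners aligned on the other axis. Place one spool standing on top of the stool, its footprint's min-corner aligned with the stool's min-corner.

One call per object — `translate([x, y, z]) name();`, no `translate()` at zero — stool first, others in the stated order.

stool();
translate([0, 662, 0]) staircase();
translate([0, 0, 398]) spool();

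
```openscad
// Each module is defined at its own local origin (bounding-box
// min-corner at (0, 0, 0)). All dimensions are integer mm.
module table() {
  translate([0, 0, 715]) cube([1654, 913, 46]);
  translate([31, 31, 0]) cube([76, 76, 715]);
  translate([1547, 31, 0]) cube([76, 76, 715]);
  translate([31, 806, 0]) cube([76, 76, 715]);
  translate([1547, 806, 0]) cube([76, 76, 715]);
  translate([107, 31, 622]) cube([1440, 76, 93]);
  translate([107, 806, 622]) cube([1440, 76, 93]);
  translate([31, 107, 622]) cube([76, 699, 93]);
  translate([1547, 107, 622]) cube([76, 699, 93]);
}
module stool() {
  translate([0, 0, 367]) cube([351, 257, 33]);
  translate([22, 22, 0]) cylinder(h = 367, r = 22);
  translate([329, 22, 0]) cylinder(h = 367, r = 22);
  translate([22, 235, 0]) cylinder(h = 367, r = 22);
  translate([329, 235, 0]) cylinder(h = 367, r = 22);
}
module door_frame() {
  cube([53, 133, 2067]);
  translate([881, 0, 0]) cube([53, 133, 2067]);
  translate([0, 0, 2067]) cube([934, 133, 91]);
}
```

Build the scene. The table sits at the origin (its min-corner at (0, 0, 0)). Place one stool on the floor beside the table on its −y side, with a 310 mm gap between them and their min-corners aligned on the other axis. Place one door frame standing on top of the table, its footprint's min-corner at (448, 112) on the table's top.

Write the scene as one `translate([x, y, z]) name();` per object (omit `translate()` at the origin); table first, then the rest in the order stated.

table();
translate([0, -567, 0]) stool();
translate([448, 112, 761]) door_frame();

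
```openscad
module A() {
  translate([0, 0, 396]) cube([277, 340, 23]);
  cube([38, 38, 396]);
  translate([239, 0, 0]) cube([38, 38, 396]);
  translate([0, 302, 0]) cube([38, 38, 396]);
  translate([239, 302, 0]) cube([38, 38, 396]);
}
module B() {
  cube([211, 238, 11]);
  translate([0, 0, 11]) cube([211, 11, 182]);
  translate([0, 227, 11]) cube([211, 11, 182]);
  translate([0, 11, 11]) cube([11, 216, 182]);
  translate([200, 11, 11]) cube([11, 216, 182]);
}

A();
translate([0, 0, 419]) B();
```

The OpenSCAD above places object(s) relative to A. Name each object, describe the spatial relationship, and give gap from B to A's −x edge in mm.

The open box's min-x is at 0; the stool's min-x is 0; gap = 0 mm.

A is a stool. B is an open box. The open box is on top of the stool. The gap from the open box to the stool's −x edge is 0 mm.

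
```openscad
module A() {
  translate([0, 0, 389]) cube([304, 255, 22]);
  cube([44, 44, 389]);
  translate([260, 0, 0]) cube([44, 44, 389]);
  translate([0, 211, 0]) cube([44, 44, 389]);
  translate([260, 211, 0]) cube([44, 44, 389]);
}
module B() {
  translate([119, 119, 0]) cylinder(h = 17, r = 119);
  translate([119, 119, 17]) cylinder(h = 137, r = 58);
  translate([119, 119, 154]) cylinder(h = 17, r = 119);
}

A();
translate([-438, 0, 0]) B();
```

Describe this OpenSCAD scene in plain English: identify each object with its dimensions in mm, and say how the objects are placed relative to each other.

A is a simple wooden stool: a rectangular seat 304 mm (x) by 255 mm (y), 22 mm thick, top face at z = 411 mm, on four square legs, each 44×44 mm in cross-section. The legs rest on z = 0, each flush with a corner of the seat.

B is a spool: two coaxial disc flanges of radius 119 mm and thickness 17 mm, joined by a core cylinder of radius 58 mm and height 137 mm. The lower flange rests on z = 0 and the three cylinders share a vertical axis.

The spool is on the floor beside the stool on its −x side.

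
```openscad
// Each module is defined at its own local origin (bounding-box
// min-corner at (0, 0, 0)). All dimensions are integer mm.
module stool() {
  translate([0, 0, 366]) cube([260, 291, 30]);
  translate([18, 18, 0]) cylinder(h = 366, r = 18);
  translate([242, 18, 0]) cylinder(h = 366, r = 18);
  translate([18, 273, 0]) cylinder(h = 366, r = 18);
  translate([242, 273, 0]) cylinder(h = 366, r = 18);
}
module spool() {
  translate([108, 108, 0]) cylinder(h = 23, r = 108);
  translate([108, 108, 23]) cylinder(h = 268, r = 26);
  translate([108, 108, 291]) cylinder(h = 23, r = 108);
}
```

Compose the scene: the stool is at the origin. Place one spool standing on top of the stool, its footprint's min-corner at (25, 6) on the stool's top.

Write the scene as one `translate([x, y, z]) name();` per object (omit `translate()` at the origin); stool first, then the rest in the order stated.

stool();
translate([25, 6, 396]) spool();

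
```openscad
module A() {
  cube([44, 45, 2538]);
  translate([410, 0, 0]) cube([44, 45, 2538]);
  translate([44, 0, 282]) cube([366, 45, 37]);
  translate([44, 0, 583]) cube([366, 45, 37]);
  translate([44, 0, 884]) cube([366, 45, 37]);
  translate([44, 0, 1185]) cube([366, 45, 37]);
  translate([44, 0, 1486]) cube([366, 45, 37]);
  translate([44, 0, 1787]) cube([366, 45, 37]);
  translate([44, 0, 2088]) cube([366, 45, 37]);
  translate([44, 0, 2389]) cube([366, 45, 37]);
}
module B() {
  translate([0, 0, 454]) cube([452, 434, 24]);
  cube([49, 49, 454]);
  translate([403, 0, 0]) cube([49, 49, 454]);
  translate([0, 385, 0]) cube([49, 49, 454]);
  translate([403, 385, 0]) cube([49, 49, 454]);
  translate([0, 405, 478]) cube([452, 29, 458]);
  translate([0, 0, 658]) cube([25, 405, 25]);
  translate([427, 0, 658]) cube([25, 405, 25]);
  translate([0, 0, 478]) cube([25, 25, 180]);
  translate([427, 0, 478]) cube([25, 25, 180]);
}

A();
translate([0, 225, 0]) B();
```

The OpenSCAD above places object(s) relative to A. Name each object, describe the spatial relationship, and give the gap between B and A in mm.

A is a ladder. B is a chair. The chair is on the floor beside the ladder on its +y side. The gap between the chair and the ladder is 180 mm.

The chair's nearest face is 180 mm from the ladder's +y face.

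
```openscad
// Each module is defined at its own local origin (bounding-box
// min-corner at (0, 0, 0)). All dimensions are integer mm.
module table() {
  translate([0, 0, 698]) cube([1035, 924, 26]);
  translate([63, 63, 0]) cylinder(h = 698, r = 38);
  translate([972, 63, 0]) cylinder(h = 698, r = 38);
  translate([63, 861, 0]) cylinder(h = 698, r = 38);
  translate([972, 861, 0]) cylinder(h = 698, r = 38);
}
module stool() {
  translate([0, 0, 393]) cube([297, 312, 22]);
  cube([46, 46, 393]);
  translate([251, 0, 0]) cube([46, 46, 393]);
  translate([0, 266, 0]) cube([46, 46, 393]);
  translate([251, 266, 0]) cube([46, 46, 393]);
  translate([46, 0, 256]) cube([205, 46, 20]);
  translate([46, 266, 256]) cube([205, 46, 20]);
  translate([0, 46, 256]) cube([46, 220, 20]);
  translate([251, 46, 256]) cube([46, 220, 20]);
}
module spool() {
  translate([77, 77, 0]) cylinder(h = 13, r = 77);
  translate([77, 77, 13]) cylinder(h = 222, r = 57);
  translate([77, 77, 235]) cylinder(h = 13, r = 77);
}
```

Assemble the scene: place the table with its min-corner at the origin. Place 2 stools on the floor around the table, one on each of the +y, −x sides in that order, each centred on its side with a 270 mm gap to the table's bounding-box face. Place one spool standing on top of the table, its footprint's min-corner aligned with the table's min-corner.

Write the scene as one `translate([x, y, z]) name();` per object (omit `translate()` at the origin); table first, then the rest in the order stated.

table();
translate([369, 1194, 0]) stool();
translate([-567, 306, 0]) stool();
translate([0, 0, 724]) spool();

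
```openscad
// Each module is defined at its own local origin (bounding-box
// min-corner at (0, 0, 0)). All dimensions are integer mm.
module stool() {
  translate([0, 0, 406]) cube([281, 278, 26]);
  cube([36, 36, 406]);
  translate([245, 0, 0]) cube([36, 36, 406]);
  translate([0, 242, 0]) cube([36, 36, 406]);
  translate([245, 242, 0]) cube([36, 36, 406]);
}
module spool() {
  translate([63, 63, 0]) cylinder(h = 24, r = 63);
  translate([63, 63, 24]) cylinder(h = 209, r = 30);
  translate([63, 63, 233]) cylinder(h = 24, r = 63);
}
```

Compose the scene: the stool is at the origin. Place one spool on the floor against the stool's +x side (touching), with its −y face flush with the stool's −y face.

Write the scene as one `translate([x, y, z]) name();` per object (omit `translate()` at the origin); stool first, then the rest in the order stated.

stool();
translate([281, 0, 0]) spool();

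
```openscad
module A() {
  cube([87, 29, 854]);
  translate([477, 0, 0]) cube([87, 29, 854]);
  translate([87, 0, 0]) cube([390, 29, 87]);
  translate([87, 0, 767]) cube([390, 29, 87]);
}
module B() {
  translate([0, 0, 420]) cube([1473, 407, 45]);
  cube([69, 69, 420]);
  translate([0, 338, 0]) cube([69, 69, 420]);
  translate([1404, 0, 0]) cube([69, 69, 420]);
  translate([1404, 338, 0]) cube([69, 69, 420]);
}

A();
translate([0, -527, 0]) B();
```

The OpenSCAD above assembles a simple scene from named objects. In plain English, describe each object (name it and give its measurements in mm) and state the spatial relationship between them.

A is a picture frame with a 390×680 mm rectangular opening (x by z) and a uniform 87 mm border on every side. Frame depth is 29 mm along y. It is built from two vertical stiles running the full outside height and two horizontal rails spanning the gap between the stiles.

B is a long wooden bench with a 1473 mm (x) × 407 mm (y) seat, 45 mm thick, its top surface 465 mm above the floor. Four 69 mm square legs at the seat corners, flush with the edges, run from z = 0 to the seat underside.

The bench is on the floor beside the picture frame on its −y side.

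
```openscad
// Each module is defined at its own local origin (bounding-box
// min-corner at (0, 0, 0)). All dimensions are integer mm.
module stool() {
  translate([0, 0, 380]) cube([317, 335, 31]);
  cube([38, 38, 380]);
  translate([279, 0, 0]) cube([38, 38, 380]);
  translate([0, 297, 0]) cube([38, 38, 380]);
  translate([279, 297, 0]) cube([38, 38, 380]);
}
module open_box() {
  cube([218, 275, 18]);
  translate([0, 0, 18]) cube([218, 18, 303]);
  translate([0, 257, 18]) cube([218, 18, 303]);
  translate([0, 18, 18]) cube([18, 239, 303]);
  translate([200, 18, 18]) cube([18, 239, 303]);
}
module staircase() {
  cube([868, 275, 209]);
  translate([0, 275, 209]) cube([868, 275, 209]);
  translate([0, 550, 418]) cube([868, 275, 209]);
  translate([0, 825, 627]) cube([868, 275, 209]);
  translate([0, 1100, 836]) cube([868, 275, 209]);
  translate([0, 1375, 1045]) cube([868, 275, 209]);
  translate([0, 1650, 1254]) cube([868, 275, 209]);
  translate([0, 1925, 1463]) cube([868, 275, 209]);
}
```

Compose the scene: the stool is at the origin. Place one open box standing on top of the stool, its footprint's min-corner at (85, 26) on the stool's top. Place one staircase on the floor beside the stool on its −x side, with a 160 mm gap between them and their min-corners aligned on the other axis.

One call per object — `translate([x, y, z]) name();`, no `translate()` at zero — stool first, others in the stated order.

stool();
translate([85, 26, 411]) open_box();
translate([-1028, 0, 0]) staircase();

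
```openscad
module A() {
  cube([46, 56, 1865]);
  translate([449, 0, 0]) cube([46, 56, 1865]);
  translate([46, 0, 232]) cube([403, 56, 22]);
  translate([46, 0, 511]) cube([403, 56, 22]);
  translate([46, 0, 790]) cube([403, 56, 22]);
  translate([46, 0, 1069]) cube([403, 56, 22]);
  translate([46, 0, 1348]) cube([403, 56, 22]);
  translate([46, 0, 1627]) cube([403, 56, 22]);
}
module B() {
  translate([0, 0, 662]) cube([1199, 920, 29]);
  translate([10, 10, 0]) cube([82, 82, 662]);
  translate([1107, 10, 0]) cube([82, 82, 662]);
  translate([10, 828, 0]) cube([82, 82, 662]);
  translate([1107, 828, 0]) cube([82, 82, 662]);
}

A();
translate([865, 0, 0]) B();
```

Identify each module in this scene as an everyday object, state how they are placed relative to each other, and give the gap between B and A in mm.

The table's nearest face is 370 mm from the ladder's +x face.

A is a ladder. B is a table. The table is on the floor beside the ladder on its +x side. The gap between the table and the ladder is 370 mm.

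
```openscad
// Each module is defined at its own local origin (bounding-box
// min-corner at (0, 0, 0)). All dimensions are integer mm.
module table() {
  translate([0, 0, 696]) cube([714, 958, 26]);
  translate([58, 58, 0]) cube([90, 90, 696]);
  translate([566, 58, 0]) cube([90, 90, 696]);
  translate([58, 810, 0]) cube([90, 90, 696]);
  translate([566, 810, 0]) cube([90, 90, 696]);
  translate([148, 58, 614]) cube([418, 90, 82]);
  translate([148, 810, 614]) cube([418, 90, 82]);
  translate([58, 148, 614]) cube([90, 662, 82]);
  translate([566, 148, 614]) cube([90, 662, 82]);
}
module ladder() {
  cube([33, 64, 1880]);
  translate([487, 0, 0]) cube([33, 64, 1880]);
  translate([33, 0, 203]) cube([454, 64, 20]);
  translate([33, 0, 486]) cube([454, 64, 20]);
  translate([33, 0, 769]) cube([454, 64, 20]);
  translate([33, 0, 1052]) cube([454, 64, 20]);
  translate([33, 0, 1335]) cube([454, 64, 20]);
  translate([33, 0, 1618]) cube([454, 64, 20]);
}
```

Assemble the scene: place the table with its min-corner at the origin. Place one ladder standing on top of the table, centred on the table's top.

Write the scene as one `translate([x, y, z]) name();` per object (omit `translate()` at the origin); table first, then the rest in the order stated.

table();
translate([97, 447, 722]) ladder();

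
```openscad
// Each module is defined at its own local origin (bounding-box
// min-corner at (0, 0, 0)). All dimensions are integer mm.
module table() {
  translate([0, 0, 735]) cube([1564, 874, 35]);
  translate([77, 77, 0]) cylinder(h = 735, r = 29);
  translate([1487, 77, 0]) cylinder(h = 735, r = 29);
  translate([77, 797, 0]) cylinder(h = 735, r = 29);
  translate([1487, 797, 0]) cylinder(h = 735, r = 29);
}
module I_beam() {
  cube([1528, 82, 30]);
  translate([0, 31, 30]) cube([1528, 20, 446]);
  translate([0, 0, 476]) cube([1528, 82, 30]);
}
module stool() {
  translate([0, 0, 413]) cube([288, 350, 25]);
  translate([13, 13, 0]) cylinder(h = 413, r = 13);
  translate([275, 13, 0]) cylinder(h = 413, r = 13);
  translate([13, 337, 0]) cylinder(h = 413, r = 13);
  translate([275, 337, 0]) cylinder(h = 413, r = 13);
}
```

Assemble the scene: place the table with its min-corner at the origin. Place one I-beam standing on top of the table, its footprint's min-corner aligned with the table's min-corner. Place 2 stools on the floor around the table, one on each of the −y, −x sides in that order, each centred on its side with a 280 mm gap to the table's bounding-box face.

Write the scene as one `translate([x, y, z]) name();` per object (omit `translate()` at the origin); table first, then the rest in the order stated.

table();
translate([0, 0, 770]) I_beam();
translate([638, -630, 0]) stool();
translate([-568, 262, 0]) stool();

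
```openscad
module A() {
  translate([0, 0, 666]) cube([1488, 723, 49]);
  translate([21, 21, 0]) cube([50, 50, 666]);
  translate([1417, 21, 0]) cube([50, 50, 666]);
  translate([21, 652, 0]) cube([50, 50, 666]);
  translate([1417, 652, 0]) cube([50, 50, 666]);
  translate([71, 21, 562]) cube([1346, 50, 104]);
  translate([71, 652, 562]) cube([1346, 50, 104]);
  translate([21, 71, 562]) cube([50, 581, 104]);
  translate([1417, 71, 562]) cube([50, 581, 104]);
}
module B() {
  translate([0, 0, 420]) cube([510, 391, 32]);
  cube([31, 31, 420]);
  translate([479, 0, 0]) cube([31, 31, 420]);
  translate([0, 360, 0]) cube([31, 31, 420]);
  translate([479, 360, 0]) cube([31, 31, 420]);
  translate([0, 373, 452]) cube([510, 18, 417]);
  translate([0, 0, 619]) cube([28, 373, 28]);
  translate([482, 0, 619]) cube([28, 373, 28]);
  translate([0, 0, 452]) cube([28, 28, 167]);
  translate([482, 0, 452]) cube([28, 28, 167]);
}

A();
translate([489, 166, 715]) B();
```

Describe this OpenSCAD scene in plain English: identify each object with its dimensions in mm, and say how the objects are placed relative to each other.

A is a table: top 1488 mm (x) × 723 mm (y), 49 mm thick, upper face at z = 715 mm, on four 50×50 mm square legs, each inset 21 mm from the nearest pair of top edges, running from z = 0 to the bottom of the top. Four apron rails, 50 mm thick and 104 mm tall, run between adjacent legs with their top edges flush with the underside of the top and their outer faces flush with the legs' outer faces.

B is a chair. The seat is a 510×391×32 mm slab with its top at z = 452 mm, on four 31×31 mm corner legs (flush with the seat edges, standing on z = 0). A flat backrest 18 mm thick, 417 mm tall, spans the full seat width and rises from the seat top along its +y edge, rear face flush with the rear of the seat. Two armrests of 28×28 mm section run along each side from the seat's front edge to the front of the backrest, top faces 195 mm above the seat top and outer faces flush with the seat's x-edges; a 28×28 mm post under the front of each armrest stands on the seat at the front corner.

The chair is on top of the table, centred.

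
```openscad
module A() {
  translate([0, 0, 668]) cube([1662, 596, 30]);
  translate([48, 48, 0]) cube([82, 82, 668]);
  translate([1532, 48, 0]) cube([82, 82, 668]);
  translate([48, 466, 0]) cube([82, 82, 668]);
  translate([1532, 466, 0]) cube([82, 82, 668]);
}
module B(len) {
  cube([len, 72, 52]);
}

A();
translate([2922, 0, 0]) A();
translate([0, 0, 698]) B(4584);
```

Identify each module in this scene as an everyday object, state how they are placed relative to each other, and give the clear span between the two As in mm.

Second table starts at x = 2922; first ends at x = 1662; clear span = 2922 − 1662 = 1260 mm.

A is a table. B is a beam. A beam spans the tops of two tables. The clear span between the two tables is 1260 mm.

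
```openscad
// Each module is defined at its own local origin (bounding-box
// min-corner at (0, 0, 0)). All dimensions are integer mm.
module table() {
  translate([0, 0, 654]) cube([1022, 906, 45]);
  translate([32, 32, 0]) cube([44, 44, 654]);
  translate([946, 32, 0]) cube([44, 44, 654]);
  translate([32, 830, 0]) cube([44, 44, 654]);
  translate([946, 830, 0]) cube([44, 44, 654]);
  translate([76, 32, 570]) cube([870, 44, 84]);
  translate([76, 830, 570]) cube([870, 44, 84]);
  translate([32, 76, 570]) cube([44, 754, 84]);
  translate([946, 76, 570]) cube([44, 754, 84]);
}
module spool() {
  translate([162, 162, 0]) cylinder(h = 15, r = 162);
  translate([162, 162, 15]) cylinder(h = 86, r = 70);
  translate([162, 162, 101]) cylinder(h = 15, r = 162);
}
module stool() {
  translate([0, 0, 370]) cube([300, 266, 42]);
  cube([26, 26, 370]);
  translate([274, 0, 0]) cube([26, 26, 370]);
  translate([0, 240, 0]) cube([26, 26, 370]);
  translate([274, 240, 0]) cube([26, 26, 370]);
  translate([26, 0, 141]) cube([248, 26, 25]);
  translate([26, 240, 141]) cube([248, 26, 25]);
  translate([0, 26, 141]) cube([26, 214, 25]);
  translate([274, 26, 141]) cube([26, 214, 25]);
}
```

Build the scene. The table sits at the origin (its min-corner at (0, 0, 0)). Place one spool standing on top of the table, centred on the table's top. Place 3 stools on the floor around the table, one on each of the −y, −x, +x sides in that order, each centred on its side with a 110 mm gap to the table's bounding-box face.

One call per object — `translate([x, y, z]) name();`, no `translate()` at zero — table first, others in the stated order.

table();
translate([349, 291, 699]) spool();
translate([361, -376, 0]) stool();
translate([-410, 320, 0]) stool();
translate([1132, 320, 0]) stool();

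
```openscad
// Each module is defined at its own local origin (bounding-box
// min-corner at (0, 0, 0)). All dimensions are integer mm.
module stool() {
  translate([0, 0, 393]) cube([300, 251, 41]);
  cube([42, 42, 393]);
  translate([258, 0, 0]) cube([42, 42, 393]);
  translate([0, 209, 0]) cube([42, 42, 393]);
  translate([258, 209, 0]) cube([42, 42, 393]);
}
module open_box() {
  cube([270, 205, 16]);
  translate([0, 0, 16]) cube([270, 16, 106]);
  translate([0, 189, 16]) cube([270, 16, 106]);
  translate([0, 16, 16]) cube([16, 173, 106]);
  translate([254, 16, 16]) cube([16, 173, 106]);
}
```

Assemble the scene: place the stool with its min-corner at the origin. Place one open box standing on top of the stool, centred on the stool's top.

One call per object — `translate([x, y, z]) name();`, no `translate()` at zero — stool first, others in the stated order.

stool();
translate([15, 23, 434]) open_box();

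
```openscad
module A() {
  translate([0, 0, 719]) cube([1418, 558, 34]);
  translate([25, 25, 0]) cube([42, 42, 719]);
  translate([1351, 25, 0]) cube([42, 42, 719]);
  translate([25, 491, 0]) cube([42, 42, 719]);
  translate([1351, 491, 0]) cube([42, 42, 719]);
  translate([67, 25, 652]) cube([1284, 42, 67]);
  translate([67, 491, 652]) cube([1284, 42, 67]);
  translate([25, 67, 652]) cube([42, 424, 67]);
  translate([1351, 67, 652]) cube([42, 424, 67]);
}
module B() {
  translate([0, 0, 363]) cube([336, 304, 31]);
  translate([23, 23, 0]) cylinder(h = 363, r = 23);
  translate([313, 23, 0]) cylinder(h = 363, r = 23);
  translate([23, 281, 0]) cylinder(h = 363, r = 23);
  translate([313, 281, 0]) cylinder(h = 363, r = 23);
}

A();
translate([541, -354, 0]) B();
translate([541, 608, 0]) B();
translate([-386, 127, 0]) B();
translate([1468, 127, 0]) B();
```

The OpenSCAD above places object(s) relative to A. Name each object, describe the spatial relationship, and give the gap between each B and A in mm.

A is a table. B is a stool. Four stools sit around the table at the −y, +y, −x, +x sides. The gap between each stool and the table is 50 mm.

Each stool's nearest face is 50 mm from the table's bounding box.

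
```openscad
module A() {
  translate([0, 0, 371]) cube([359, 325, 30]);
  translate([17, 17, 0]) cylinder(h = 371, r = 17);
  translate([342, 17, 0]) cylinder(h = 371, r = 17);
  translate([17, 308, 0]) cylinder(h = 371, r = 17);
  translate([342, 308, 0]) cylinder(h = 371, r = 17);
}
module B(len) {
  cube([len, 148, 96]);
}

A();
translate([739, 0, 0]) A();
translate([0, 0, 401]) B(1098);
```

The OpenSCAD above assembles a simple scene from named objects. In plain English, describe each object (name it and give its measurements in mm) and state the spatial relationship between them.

A is a four-legged stool. The seat is a 359×325×30 mm slab whose top surface is at z = 401 mm; four round legs, each 34 mm in diameter, run from the floor (z = 0) to the underside of the seat, each leg's axis is inset half a diameter from the nearest pair of seat edges (so the leg's bounding box is flush with the corner).

B is a rectangular beam 1098 mm long (x), 148 mm deep (y), 96 mm thick (z).

The beam spans the tops of two stools placed 380 mm apart, resting at z = 401 mm.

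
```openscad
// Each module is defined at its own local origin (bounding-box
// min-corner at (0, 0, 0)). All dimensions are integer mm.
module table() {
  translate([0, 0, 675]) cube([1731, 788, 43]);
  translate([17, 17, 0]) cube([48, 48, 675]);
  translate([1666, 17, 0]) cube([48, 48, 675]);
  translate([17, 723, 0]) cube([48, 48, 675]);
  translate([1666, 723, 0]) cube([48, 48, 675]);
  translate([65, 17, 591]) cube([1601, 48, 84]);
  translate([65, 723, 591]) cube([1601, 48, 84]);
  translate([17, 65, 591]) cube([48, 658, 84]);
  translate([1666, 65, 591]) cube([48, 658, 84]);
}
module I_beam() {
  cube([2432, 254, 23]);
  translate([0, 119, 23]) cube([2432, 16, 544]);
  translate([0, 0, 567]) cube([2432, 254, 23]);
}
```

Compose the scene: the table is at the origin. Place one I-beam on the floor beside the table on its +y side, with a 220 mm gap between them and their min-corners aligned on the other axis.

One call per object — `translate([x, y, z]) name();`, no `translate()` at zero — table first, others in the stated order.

table();
translate([0, 1008, 0]) I_beam();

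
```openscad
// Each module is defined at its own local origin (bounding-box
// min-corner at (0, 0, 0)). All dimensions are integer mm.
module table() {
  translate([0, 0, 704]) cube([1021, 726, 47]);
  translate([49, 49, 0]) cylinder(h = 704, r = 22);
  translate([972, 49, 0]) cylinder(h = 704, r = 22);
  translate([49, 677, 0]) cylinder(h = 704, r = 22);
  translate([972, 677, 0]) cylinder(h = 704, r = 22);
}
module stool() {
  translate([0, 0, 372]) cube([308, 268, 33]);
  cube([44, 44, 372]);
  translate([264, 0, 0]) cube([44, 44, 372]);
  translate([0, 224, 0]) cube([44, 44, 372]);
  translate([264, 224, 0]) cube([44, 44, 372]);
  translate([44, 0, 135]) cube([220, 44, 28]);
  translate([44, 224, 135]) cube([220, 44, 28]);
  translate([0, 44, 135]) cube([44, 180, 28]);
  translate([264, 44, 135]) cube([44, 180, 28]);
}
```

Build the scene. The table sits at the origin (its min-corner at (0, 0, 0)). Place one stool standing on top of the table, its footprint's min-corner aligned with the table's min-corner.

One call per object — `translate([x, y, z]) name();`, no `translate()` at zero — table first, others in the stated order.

table();
translate([0, 0, 751]) stool();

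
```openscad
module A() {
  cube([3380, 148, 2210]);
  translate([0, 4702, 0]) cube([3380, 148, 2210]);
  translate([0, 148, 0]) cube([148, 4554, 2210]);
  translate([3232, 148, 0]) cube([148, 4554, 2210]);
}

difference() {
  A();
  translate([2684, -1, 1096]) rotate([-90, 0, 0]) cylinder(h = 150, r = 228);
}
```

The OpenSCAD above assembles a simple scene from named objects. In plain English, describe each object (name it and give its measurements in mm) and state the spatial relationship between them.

A is the wall frame of a small rectangular building: four walls, each 2210 mm tall and 148 mm thick, enclosing a footprint 3380 mm (x) by 4850 mm (y) outside-to-outside, with no floor or roof. The front and back walls (the −y and +y sides) span the full width; the two side walls fit between them.

The house frame has a circular hole of radius 228 mm through its front wall, centred at (x = 2684, z = 1096).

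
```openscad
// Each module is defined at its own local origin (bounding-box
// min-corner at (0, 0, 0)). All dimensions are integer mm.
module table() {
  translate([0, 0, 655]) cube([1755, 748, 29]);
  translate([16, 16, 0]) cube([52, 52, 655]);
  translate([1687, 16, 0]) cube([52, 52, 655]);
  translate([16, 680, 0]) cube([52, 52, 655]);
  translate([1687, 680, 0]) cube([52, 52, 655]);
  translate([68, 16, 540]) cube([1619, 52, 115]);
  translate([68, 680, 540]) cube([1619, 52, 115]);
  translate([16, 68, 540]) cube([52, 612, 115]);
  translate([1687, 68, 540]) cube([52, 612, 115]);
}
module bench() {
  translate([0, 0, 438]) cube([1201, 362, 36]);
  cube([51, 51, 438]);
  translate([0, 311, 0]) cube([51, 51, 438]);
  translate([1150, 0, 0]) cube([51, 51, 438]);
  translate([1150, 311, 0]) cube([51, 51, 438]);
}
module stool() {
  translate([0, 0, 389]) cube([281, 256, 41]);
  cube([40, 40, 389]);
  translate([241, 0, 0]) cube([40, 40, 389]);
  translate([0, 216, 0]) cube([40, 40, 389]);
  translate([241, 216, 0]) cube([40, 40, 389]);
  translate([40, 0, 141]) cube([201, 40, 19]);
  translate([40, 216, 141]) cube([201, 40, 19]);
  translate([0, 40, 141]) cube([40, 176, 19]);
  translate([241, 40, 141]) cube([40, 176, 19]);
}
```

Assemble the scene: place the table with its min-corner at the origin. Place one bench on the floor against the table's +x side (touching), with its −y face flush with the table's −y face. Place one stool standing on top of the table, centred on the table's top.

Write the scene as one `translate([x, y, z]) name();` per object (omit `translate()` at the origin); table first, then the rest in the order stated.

table();
translate([1755, 0, 0]) bench();
translate([737, 246, 684]) stool();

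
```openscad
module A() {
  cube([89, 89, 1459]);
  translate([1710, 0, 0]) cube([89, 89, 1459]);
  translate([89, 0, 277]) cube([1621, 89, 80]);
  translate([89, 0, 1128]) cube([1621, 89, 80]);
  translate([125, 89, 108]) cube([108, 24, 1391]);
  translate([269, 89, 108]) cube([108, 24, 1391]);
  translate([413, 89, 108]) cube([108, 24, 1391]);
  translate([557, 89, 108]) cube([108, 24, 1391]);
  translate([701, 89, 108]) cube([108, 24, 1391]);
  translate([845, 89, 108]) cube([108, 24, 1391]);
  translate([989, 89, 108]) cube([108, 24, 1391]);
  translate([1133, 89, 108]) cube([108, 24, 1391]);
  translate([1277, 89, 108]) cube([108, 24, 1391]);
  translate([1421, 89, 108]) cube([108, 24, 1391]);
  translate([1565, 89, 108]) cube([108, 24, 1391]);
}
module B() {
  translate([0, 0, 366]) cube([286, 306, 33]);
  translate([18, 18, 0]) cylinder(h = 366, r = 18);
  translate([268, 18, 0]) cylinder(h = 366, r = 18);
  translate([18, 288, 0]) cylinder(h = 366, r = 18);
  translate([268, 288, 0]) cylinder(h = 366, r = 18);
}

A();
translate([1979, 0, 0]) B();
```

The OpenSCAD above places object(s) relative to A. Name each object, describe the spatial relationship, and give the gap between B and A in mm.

The stool's nearest face is 180 mm from the fence section's +x face.

A is a fence section. B is a stool. The stool is on the floor beside the fence section on its +x side. The gap between the stool and the fence section is 180 mm.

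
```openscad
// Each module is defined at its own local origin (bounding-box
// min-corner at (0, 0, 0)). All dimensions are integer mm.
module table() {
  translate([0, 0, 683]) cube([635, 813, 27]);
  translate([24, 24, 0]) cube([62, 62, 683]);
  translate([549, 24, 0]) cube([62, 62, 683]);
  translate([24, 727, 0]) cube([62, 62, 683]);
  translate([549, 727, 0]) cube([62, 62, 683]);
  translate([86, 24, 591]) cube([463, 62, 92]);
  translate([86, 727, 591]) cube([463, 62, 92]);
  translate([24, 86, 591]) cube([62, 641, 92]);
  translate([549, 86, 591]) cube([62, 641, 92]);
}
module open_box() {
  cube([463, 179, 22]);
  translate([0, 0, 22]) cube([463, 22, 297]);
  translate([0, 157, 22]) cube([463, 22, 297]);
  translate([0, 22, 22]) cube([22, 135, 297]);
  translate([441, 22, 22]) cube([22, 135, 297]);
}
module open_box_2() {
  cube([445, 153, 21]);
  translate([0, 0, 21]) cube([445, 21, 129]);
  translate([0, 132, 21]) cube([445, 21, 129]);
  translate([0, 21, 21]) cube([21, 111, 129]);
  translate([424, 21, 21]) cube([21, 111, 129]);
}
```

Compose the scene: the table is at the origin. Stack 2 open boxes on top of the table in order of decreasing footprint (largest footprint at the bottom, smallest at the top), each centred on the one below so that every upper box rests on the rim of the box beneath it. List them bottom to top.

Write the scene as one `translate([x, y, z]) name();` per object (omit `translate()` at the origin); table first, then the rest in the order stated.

table();
translate([86, 317, 710]) open_box();
translate([95, 330, 1029]) open_box_2();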